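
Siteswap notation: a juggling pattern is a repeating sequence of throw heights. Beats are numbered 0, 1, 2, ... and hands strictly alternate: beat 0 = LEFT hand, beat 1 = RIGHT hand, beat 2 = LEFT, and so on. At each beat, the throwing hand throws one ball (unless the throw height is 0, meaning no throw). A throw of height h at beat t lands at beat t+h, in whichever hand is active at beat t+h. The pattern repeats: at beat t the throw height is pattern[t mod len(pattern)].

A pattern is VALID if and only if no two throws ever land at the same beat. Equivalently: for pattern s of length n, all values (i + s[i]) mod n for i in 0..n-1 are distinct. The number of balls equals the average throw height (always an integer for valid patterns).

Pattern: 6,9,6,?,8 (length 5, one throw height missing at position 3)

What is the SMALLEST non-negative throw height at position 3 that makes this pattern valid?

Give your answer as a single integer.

i=0: (0 + 6) mod 5 = 1
i=1: (1 + 9) mod 5 = 0
i=2: (2 + 6) mod 5 = 3
i=3: s[i]=? (unknown)
i=4: (4 + 8) mod 5 = 2
Known residues: [0, 1, 2, 3]; need a permutation of 0..4, so missing residue r = 4
Need (3 + s) mod 5 = 4; smallest s = (4 - 3) mod 5 = 1

Answer: 1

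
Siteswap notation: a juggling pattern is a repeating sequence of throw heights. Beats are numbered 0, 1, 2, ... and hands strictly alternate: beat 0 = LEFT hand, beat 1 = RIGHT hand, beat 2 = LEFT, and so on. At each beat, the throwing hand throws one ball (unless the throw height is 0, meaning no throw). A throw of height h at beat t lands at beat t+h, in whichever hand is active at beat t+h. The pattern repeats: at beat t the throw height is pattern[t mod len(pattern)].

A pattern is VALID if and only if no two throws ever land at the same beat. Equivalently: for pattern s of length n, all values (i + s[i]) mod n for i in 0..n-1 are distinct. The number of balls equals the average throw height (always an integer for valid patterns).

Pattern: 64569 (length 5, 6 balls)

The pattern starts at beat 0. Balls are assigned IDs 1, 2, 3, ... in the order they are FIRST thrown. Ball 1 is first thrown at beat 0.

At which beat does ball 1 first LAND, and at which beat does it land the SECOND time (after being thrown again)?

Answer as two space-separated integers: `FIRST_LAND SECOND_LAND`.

Beat 0 (L): throw ball1 h=6 -> lands@6:L; in-air after throw: [b1@6:L]
Beat 1 (R): throw ball2 h=4 -> lands@5:R; in-air after throw: [b2@5:R b1@6:L]
Beat 2 (L): throw ball3 h=5 -> lands@7:R; in-air after throw: [b2@5:R b1@6:L b3@7:R]
Beat 3 (R): throw ball4 h=6 -> lands@9:R; in-air after throw: [b2@5:R b1@6:L b3@7:R b4@9:R]
Beat 4 (L): throw ball5 h=9 -> lands@13:R; in-air after throw: [b2@5:R b1@6:L b3@7:R b4@9:R b5@13:R]
Beat 5 (R): throw ball2 h=6 -> lands@11:R; in-air after throw: [b1@6:L b3@7:R b4@9:R b2@11:R b5@13:R]
Beat 6 (L): throw ball1 h=4 -> lands@10:L; in-air after throw: [b3@7:R b4@9:R b1@10:L b2@11:R b5@13:R]
Beat 7 (R): throw ball3 h=5 -> lands@12:L; in-air after throw: [b4@9:R b1@10:L b2@11:R b3@12:L b5@13:R]
Beat 8 (L): throw ball6 h=6 -> lands@14:L; in-air after throw: [b4@9:R b1@10:L b2@11:R b3@12:L b5@13:R b6@14:L]
Beat 9 (R): throw ball4 h=9 -> lands@18:L; in-air after throw: [b1@10:L b2@11:R b3@12:L b5@13:R b6@14:L b4@18:L]
Beat 10 (L): throw ball1 h=6 -> lands@16:L; in-air after throw: [b2@11:R b3@12:L b5@13:R b6@14:L b1@16:L b4@18:L]
Ball 1: thrown@0 h=6 -> first land @6; rethrown@6 h=4 -> second land @10

Answer: 6 10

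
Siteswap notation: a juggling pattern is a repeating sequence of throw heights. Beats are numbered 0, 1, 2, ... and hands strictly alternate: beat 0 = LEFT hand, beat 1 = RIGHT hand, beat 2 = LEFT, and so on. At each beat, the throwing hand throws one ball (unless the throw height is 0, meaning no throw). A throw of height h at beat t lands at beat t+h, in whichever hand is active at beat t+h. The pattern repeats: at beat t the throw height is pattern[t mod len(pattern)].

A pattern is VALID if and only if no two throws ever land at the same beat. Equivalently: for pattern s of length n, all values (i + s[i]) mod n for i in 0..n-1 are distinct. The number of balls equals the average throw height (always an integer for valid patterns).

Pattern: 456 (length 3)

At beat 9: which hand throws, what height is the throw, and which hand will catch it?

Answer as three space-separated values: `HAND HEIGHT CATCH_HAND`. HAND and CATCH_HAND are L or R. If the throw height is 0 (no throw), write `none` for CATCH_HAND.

Answer: R 4 R

Derivation:
Beat 9: 9 mod 2 = 1, so hand = R
Throw height = pattern[9 mod 3] = pattern[0] = 4
Lands at beat 9+4=13, 13 mod 2 = 1, so catch hand = R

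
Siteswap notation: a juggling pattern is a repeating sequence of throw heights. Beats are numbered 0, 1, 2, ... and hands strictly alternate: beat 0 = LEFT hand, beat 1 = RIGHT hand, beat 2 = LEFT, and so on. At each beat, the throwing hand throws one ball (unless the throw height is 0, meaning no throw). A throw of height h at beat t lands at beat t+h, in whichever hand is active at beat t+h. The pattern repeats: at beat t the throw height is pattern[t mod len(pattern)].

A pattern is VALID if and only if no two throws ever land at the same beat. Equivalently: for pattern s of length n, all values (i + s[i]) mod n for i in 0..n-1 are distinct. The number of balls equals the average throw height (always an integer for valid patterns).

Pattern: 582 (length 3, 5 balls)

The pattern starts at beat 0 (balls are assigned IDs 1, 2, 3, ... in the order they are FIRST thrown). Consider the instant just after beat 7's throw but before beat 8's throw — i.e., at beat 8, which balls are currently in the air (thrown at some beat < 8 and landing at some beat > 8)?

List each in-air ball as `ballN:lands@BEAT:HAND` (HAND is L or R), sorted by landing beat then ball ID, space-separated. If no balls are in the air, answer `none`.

Beat 0 (L): throw ball1 h=5 -> lands@5:R; in-air after throw: [b1@5:R]
Beat 1 (R): throw ball2 h=8 -> lands@9:R; in-air after throw: [b1@5:R b2@9:R]
Beat 2 (L): throw ball3 h=2 -> lands@4:L; in-air after throw: [b3@4:L b1@5:R b2@9:R]
Beat 3 (R): throw ball4 h=5 -> lands@8:L; in-air after throw: [b3@4:L b1@5:R b4@8:L b2@9:R]
Beat 4 (L): throw ball3 h=8 -> lands@12:L; in-air after throw: [b1@5:R b4@8:L b2@9:R b3@12:L]
Beat 5 (R): throw ball1 h=2 -> lands@7:R; in-air after throw: [b1@7:R b4@8:L b2@9:R b3@12:L]
Beat 6 (L): throw ball5 h=5 -> lands@11:R; in-air after throw: [b1@7:R b4@8:L b2@9:R b5@11:R b3@12:L]
Beat 7 (R): throw ball1 h=8 -> lands@15:R; in-air after throw: [b4@8:L b2@9:R b5@11:R b3@12:L b1@15:R]
Beat 8 (L): throw ball4 h=2 -> lands@10:L; in-air after throw: [b2@9:R b4@10:L b5@11:R b3@12:L b1@15:R]

Answer: ball2:lands@9:R ball5:lands@11:R ball3:lands@12:L ball1:lands@15:R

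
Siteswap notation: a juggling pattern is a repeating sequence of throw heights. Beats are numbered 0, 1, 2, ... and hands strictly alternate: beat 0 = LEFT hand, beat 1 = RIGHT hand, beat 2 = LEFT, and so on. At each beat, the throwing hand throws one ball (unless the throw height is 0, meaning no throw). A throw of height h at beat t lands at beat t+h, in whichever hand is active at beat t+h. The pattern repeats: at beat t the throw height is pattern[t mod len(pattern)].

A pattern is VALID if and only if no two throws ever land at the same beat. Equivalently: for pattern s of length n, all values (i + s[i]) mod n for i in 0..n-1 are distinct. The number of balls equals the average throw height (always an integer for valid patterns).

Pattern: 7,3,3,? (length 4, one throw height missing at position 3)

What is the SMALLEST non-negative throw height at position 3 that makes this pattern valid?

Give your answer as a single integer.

Answer: 3

Derivation:
i=0: (0 + 7) mod 4 = 3
i=1: (1 + 3) mod 4 = 0
i=2: (2 + 3) mod 4 = 1
i=3: s[i]=? (unknown)
Known residues: [0, 1, 3]; need a permutation of 0..3, so missing residue r = 2
Need (3 + s) mod 4 = 2; smallest s = (2 - 3) mod 4 = 3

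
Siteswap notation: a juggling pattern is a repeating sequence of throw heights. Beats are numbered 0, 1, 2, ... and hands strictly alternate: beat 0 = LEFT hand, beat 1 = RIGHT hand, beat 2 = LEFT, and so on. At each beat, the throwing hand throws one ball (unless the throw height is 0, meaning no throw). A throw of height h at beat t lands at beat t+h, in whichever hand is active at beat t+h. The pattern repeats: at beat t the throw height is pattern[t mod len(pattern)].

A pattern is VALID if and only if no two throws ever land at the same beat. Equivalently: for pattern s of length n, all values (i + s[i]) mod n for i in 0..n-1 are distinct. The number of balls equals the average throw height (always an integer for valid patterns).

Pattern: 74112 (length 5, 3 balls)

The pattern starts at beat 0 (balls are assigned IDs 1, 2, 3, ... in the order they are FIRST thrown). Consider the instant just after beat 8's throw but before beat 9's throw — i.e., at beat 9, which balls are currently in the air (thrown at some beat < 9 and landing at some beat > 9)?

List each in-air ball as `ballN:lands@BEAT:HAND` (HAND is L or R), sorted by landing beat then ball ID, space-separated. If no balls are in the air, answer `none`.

Answer: ball3:lands@10:L ball2:lands@12:L

Derivation:
Beat 0 (L): throw ball1 h=7 -> lands@7:R; in-air after throw: [b1@7:R]
Beat 1 (R): throw ball2 h=4 -> lands@5:R; in-air after throw: [b2@5:R b1@7:R]
Beat 2 (L): throw ball3 h=1 -> lands@3:R; in-air after throw: [b3@3:R b2@5:R b1@7:R]
Beat 3 (R): throw ball3 h=1 -> lands@4:L; in-air after throw: [b3@4:L b2@5:R b1@7:R]
Beat 4 (L): throw ball3 h=2 -> lands@6:L; in-air after throw: [b2@5:R b3@6:L b1@7:R]
Beat 5 (R): throw ball2 h=7 -> lands@12:L; in-air after throw: [b3@6:L b1@7:R b2@12:L]
Beat 6 (L): throw ball3 h=4 -> lands@10:L; in-air after throw: [b1@7:R b3@10:L b2@12:L]
Beat 7 (R): throw ball1 h=1 -> lands@8:L; in-air after throw: [b1@8:L b3@10:L b2@12:L]
Beat 8 (L): throw ball1 h=1 -> lands@9:R; in-air after throw: [b1@9:R b3@10:L b2@12:L]
Beat 9 (R): throw ball1 h=2 -> lands@11:R; in-air after throw: [b3@10:L b1@11:R b2@12:L]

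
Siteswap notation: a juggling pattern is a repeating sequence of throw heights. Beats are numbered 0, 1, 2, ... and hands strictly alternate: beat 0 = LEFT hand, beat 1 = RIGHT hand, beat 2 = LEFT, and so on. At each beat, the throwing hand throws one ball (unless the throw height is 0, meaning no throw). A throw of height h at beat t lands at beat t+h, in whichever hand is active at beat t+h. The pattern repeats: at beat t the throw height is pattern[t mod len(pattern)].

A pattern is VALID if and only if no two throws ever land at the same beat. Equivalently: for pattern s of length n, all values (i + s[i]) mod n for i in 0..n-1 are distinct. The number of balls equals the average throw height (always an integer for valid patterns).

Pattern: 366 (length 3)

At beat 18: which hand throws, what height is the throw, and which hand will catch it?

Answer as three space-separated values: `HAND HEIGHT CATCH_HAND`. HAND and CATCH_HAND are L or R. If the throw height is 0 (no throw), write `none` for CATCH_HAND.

Answer: L 3 R

Derivation:
Beat 18: 18 mod 2 = 0, so hand = L
Throw height = pattern[18 mod 3] = pattern[0] = 3
Lands at beat 18+3=21, 21 mod 2 = 1, so catch hand = R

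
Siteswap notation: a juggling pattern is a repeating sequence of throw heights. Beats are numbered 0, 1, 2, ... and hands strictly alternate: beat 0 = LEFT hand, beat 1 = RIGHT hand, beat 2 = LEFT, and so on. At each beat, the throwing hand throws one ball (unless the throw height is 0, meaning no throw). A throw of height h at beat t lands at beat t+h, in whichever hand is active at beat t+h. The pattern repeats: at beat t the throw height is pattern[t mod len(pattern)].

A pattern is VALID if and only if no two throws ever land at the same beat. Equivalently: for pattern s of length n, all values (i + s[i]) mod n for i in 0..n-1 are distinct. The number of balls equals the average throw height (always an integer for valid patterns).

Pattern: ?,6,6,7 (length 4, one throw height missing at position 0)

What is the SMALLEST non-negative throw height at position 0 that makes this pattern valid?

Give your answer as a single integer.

Answer: 1

Derivation:
i=0: s[i]=? (unknown)
i=1: (1 + 6) mod 4 = 3
i=2: (2 + 6) mod 4 = 0
i=3: (3 + 7) mod 4 = 2
Known residues: [0, 2, 3]; need a permutation of 0..3, so missing residue r = 1
Need (0 + s) mod 4 = 1; smallest s = (1 - 0) mod 4 = 1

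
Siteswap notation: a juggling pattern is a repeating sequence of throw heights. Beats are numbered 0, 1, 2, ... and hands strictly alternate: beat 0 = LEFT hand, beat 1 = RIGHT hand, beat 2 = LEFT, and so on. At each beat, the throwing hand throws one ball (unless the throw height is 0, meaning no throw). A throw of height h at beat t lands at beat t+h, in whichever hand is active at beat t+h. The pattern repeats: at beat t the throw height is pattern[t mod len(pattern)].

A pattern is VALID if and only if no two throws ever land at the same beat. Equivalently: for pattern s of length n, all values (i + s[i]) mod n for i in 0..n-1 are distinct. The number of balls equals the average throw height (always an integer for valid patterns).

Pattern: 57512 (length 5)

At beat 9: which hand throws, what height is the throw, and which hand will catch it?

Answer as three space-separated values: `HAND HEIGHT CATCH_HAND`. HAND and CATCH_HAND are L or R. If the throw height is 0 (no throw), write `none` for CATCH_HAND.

Answer: R 2 R

Derivation:
Beat 9: 9 mod 2 = 1, so hand = R
Throw height = pattern[9 mod 5] = pattern[4] = 2
Lands at beat 9+2=11, 11 mod 2 = 1, so catch hand = R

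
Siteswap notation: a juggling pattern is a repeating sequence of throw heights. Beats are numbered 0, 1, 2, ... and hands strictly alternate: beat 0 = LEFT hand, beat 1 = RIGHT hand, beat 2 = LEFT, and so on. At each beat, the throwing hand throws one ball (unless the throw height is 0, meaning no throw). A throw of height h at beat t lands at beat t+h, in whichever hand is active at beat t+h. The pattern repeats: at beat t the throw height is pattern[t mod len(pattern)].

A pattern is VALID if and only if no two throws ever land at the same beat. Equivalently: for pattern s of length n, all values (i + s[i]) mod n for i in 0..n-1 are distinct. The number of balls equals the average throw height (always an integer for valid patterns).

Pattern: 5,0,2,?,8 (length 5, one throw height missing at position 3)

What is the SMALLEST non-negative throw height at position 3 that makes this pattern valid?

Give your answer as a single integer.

Answer: 0

Derivation:
i=0: (0 + 5) mod 5 = 0
i=1: (1 + 0) mod 5 = 1
i=2: (2 + 2) mod 5 = 4
i=3: s[i]=? (unknown)
i=4: (4 + 8) mod 5 = 2
Known residues: [0, 1, 2, 4]; need a permutation of 0..4, so missing residue r = 3
Need (3 + s) mod 5 = 3; smallest s = (3 - 3) mod 5 = 0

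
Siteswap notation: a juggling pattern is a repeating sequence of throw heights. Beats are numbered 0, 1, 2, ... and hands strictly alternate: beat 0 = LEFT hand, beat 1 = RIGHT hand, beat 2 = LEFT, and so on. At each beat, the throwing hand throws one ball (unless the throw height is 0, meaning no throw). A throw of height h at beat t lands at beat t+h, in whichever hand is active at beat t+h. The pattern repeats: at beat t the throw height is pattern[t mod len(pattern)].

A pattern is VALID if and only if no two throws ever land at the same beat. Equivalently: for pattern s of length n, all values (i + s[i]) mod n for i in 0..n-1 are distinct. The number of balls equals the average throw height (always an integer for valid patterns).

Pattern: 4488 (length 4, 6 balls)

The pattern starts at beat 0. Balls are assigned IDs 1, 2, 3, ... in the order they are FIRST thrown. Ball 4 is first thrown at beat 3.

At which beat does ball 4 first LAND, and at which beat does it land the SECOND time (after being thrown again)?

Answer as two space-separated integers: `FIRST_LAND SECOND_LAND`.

Answer: 11 19

Derivation:
Beat 0 (L): throw ball1 h=4 -> lands@4:L; in-air after throw: [b1@4:L]
Beat 1 (R): throw ball2 h=4 -> lands@5:R; in-air after throw: [b1@4:L b2@5:R]
Beat 2 (L): throw ball3 h=8 -> lands@10:L; in-air after throw: [b1@4:L b2@5:R b3@10:L]
Beat 3 (R): throw ball4 h=8 -> lands@11:R; in-air after throw: [b1@4:L b2@5:R b3@10:L b4@11:R]
Beat 4 (L): throw ball1 h=4 -> lands@8:L; in-air after throw: [b2@5:R b1@8:L b3@10:L b4@11:R]
Beat 5 (R): throw ball2 h=4 -> lands@9:R; in-air after throw: [b1@8:L b2@9:R b3@10:L b4@11:R]
Beat 6 (L): throw ball5 h=8 -> lands@14:L; in-air after throw: [b1@8:L b2@9:R b3@10:L b4@11:R b5@14:L]
Beat 7 (R): throw ball6 h=8 -> lands@15:R; in-air after throw: [b1@8:L b2@9:R b3@10:L b4@11:R b5@14:L b6@15:R]
Beat 8 (L): throw ball1 h=4 -> lands@12:L; in-air after throw: [b2@9:R b3@10:L b4@11:R b1@12:L b5@14:L b6@15:R]
Beat 9 (R): throw ball2 h=4 -> lands@13:R; in-air after throw: [b3@10:L b4@11:R b1@12:L b2@13:R b5@14:L b6@15:R]
Beat 10 (L): throw ball3 h=8 -> lands@18:L; in-air after throw: [b4@11:R b1@12:L b2@13:R b5@14:L b6@15:R b3@18:L]
Beat 11 (R): throw ball4 h=8 -> lands@19:R; in-air after throw: [b1@12:L b2@13:R b5@14:L b6@15:R b3@18:L b4@19:R]
Beat 12 (L): throw ball1 h=4 -> lands@16:L; in-air after throw: [b2@13:R b5@14:L b6@15:R b1@16:L b3@18:L b4@19:R]
Beat 13 (R): throw ball2 h=4 -> lands@17:R; in-air after throw: [b5@14:L b6@15:R b1@16:L b2@17:R b3@18:L b4@19:R]
Beat 14 (L): throw ball5 h=8 -> lands@22:L; in-air after throw: [b6@15:R b1@16:L b2@17:R b3@18:L b4@19:R b5@22:L]
Beat 15 (R): throw ball6 h=8 -> lands@23:R; in-air after throw: [b1@16:L b2@17:R b3@18:L b4@19:R b5@22:L b6@23:R]
Beat 16 (L): throw ball1 h=4 -> lands@20:L; in-air after throw: [b2@17:R b3@18:L b4@19:R b1@20:L b5@22:L b6@23:R]
Beat 17 (R): throw ball2 h=4 -> lands@21:R; in-air after throw: [b3@18:L b4@19:R b1@20:L b2@21:R b5@22:L b6@23:R]
Beat 18 (L): throw ball3 h=8 -> lands@26:L; in-air after throw: [b4@19:R b1@20:L b2@21:R b5@22:L b6@23:R b3@26:L]
Ball 4: thrown@3 h=8 -> first land @11; rethrown@11 h=8 -> second land @19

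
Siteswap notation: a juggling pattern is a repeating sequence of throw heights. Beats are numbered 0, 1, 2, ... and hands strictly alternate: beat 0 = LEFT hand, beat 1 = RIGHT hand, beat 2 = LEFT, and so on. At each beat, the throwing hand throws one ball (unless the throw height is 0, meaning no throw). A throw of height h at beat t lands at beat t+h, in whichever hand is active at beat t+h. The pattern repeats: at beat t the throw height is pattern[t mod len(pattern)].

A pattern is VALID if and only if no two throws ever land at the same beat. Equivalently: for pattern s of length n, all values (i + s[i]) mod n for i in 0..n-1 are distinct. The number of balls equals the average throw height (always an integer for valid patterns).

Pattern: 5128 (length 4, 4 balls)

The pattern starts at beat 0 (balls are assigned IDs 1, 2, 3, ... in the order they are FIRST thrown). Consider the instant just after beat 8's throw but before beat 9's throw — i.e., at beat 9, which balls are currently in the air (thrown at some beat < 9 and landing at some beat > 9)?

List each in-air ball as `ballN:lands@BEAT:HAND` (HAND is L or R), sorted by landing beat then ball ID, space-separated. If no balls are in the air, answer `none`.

Beat 0 (L): throw ball1 h=5 -> lands@5:R; in-air after throw: [b1@5:R]
Beat 1 (R): throw ball2 h=1 -> lands@2:L; in-air after throw: [b2@2:L b1@5:R]
Beat 2 (L): throw ball2 h=2 -> lands@4:L; in-air after throw: [b2@4:L b1@5:R]
Beat 3 (R): throw ball3 h=8 -> lands@11:R; in-air after throw: [b2@4:L b1@5:R b3@11:R]
Beat 4 (L): throw ball2 h=5 -> lands@9:R; in-air after throw: [b1@5:R b2@9:R b3@11:R]
Beat 5 (R): throw ball1 h=1 -> lands@6:L; in-air after throw: [b1@6:L b2@9:R b3@11:R]
Beat 6 (L): throw ball1 h=2 -> lands@8:L; in-air after throw: [b1@8:L b2@9:R b3@11:R]
Beat 7 (R): throw ball4 h=8 -> lands@15:R; in-air after throw: [b1@8:L b2@9:R b3@11:R b4@15:R]
Beat 8 (L): throw ball1 h=5 -> lands@13:R; in-air after throw: [b2@9:R b3@11:R b1@13:R b4@15:R]
Beat 9 (R): throw ball2 h=1 -> lands@10:L; in-air after throw: [b2@10:L b3@11:R b1@13:R b4@15:R]

Answer: ball3:lands@11:R ball1:lands@13:R ball4:lands@15:R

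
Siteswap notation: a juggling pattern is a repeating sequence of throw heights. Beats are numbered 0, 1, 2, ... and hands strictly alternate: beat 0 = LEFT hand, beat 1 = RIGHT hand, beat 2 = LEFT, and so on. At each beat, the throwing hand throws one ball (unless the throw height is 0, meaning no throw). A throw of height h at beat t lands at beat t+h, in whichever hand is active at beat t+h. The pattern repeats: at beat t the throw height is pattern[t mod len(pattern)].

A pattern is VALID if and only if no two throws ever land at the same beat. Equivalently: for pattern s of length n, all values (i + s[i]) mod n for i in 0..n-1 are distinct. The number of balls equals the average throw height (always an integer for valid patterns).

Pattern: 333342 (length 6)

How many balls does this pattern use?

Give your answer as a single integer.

Answer: 3

Derivation:
Pattern = [3, 3, 3, 3, 4, 2], length n = 6
  position 0: throw height = 3, running sum = 3
  position 1: throw height = 3, running sum = 6
  position 2: throw height = 3, running sum = 9
  position 3: throw height = 3, running sum = 12
  position 4: throw height = 4, running sum = 16
  position 5: throw height = 2, running sum = 18
Total sum = 18; balls = sum / n = 18 / 6 = 3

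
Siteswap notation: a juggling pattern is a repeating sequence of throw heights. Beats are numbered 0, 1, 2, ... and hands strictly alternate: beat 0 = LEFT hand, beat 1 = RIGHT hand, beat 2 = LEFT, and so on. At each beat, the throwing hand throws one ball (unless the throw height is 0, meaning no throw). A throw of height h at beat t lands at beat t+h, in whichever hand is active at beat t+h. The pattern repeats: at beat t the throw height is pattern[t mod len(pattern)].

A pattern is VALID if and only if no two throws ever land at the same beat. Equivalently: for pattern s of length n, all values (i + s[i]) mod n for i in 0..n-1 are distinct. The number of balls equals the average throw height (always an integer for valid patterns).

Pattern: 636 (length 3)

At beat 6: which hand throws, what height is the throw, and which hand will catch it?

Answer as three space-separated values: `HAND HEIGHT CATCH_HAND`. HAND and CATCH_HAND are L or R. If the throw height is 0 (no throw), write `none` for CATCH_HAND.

Beat 6: 6 mod 2 = 0, so hand = L
Throw height = pattern[6 mod 3] = pattern[0] = 6
Lands at beat 6+6=12, 12 mod 2 = 0, so catch hand = L

Answer: L 6 L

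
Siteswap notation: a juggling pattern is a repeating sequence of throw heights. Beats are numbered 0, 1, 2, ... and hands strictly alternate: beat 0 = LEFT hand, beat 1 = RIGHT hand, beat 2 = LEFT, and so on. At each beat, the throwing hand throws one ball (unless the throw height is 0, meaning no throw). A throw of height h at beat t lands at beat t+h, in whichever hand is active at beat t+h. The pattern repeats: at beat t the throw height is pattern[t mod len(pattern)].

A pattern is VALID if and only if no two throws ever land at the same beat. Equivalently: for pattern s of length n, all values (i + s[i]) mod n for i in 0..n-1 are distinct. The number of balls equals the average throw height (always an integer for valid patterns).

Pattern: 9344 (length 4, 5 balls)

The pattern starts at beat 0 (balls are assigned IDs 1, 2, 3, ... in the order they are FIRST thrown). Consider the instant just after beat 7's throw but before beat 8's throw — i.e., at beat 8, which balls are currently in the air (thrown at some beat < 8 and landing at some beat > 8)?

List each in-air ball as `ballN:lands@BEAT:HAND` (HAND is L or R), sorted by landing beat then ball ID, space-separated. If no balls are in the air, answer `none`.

Answer: ball1:lands@9:R ball3:lands@10:L ball4:lands@11:R ball2:lands@13:R

Derivation:
Beat 0 (L): throw ball1 h=9 -> lands@9:R; in-air after throw: [b1@9:R]
Beat 1 (R): throw ball2 h=3 -> lands@4:L; in-air after throw: [b2@4:L b1@9:R]
Beat 2 (L): throw ball3 h=4 -> lands@6:L; in-air after throw: [b2@4:L b3@6:L b1@9:R]
Beat 3 (R): throw ball4 h=4 -> lands@7:R; in-air after throw: [b2@4:L b3@6:L b4@7:R b1@9:R]
Beat 4 (L): throw ball2 h=9 -> lands@13:R; in-air after throw: [b3@6:L b4@7:R b1@9:R b2@13:R]
Beat 5 (R): throw ball5 h=3 -> lands@8:L; in-air after throw: [b3@6:L b4@7:R b5@8:L b1@9:R b2@13:R]
Beat 6 (L): throw ball3 h=4 -> lands@10:L; in-air after throw: [b4@7:R b5@8:L b1@9:R b3@10:L b2@13:R]
Beat 7 (R): throw ball4 h=4 -> lands@11:R; in-air after throw: [b5@8:L b1@9:R b3@10:L b4@11:R b2@13:R]
Beat 8 (L): throw ball5 h=9 -> lands@17:R; in-air after throw: [b1@9:R b3@10:L b4@11:R b2@13:R b5@17:R]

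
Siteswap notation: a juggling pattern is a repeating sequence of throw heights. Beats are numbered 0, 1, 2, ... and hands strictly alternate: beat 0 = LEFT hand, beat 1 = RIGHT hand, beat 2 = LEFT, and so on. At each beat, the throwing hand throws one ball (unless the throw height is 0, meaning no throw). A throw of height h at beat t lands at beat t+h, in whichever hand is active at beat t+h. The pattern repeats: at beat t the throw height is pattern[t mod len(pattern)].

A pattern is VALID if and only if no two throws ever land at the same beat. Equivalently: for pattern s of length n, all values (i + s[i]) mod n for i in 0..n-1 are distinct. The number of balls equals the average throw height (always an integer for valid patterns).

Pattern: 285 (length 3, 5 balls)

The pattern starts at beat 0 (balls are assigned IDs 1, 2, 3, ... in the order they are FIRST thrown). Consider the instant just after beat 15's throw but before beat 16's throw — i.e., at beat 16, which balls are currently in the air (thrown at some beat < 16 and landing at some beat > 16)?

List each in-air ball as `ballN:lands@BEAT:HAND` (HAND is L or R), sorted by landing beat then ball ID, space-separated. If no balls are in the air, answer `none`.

Beat 0 (L): throw ball1 h=2 -> lands@2:L; in-air after throw: [b1@2:L]
Beat 1 (R): throw ball2 h=8 -> lands@9:R; in-air after throw: [b1@2:L b2@9:R]
Beat 2 (L): throw ball1 h=5 -> lands@7:R; in-air after throw: [b1@7:R b2@9:R]
Beat 3 (R): throw ball3 h=2 -> lands@5:R; in-air after throw: [b3@5:R b1@7:R b2@9:R]
Beat 4 (L): throw ball4 h=8 -> lands@12:L; in-air after throw: [b3@5:R b1@7:R b2@9:R b4@12:L]
Beat 5 (R): throw ball3 h=5 -> lands@10:L; in-air after throw: [b1@7:R b2@9:R b3@10:L b4@12:L]
Beat 6 (L): throw ball5 h=2 -> lands@8:L; in-air after throw: [b1@7:R b5@8:L b2@9:R b3@10:L b4@12:L]
Beat 7 (R): throw ball1 h=8 -> lands@15:R; in-air after throw: [b5@8:L b2@9:R b3@10:L b4@12:L b1@15:R]
Beat 8 (L): throw ball5 h=5 -> lands@13:R; in-air after throw: [b2@9:R b3@10:L b4@12:L b5@13:R b1@15:R]
Beat 9 (R): throw ball2 h=2 -> lands@11:R; in-air after throw: [b3@10:L b2@11:R b4@12:L b5@13:R b1@15:R]
Beat 10 (L): throw ball3 h=8 -> lands@18:L; in-air after throw: [b2@11:R b4@12:L b5@13:R b1@15:R b3@18:L]
Beat 11 (R): throw ball2 h=5 -> lands@16:L; in-air after throw: [b4@12:L b5@13:R b1@15:R b2@16:L b3@18:L]
Beat 12 (L): throw ball4 h=2 -> lands@14:L; in-air after throw: [b5@13:R b4@14:L b1@15:R b2@16:L b3@18:L]
Beat 13 (R): throw ball5 h=8 -> lands@21:R; in-air after throw: [b4@14:L b1@15:R b2@16:L b3@18:L b5@21:R]
Beat 14 (L): throw ball4 h=5 -> lands@19:R; in-air after throw: [b1@15:R b2@16:L b3@18:L b4@19:R b5@21:R]
Beat 15 (R): throw ball1 h=2 -> lands@17:R; in-air after throw: [b2@16:L b1@17:R b3@18:L b4@19:R b5@21:R]
Beat 16 (L): throw ball2 h=8 -> lands@24:L; in-air after throw: [b1@17:R b3@18:L b4@19:R b5@21:R b2@24:L]

Answer: ball1:lands@17:R ball3:lands@18:L ball4:lands@19:R ball5:lands@21:R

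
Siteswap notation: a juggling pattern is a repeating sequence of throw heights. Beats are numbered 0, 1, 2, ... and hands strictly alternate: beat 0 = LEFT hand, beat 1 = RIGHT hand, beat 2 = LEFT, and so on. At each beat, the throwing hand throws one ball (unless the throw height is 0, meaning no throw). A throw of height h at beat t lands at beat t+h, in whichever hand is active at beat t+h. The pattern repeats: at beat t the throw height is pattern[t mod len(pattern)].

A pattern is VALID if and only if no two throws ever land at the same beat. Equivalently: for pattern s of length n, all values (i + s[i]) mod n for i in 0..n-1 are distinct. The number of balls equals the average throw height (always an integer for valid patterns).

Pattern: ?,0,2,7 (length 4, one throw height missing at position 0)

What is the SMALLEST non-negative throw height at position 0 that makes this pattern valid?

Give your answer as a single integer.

Answer: 3

Derivation:
i=0: s[i]=? (unknown)
i=1: (1 + 0) mod 4 = 1
i=2: (2 + 2) mod 4 = 0
i=3: (3 + 7) mod 4 = 2
Known residues: [0, 1, 2]; need a permutation of 0..3, so missing residue r = 3
Need (0 + s) mod 4 = 3; smallest s = (3 - 0) mod 4 = 3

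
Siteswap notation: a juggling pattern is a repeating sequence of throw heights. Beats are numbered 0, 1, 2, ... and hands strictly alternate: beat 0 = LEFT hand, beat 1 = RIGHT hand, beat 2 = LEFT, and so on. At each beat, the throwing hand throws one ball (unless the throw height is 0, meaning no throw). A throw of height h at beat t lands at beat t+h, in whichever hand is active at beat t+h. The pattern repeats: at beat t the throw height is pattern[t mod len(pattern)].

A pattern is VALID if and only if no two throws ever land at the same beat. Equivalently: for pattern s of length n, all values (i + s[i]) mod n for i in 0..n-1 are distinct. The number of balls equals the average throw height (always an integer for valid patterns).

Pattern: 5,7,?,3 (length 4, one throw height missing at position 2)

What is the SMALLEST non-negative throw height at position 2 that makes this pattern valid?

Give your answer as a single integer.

i=0: (0 + 5) mod 4 = 1
i=1: (1 + 7) mod 4 = 0
i=2: s[i]=? (unknown)
i=3: (3 + 3) mod 4 = 2
Known residues: [0, 1, 2]; need a permutation of 0..3, so missing residue r = 3
Need (2 + s) mod 4 = 3; smallest s = (3 - 2) mod 4 = 1

Answer: 1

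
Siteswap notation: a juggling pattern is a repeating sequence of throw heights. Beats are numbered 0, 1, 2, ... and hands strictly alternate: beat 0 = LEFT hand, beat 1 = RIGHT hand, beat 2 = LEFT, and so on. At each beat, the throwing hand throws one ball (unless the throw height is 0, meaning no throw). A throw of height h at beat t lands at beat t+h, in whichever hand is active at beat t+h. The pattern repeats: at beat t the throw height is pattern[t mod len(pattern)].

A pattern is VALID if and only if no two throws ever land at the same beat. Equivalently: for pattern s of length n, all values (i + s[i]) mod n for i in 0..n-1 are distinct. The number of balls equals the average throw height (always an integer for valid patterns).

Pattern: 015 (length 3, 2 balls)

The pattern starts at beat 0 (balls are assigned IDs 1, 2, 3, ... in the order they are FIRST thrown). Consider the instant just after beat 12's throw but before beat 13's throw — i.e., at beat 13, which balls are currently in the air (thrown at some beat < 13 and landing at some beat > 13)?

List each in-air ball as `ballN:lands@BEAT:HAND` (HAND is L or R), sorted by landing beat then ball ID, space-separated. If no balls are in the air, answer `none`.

Answer: ball2:lands@16:L

Derivation:
Beat 1 (R): throw ball1 h=1 -> lands@2:L; in-air after throw: [b1@2:L]
Beat 2 (L): throw ball1 h=5 -> lands@7:R; in-air after throw: [b1@7:R]
Beat 4 (L): throw ball2 h=1 -> lands@5:R; in-air after throw: [b2@5:R b1@7:R]
Beat 5 (R): throw ball2 h=5 -> lands@10:L; in-air after throw: [b1@7:R b2@10:L]
Beat 7 (R): throw ball1 h=1 -> lands@8:L; in-air after throw: [b1@8:L b2@10:L]
Beat 8 (L): throw ball1 h=5 -> lands@13:R; in-air after throw: [b2@10:L b1@13:R]
Beat 10 (L): throw ball2 h=1 -> lands@11:R; in-air after throw: [b2@11:R b1@13:R]
Beat 11 (R): throw ball2 h=5 -> lands@16:L; in-air after throw: [b1@13:R b2@16:L]
Beat 13 (R): throw ball1 h=1 -> lands@14:L; in-air after throw: [b1@14:L b2@16:L]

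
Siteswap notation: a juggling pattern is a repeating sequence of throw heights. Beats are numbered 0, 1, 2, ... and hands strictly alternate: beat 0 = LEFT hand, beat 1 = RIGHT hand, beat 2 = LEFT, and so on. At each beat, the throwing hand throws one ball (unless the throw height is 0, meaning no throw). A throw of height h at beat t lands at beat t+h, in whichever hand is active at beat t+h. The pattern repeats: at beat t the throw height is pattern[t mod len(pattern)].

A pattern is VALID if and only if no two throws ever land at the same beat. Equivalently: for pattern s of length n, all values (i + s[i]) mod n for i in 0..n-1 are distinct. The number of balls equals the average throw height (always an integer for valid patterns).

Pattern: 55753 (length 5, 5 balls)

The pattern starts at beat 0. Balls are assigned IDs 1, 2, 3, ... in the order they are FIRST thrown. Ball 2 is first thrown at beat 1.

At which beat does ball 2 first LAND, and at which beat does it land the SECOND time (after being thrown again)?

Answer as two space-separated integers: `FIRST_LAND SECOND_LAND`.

Beat 0 (L): throw ball1 h=5 -> lands@5:R; in-air after throw: [b1@5:R]
Beat 1 (R): throw ball2 h=5 -> lands@6:L; in-air after throw: [b1@5:R b2@6:L]
Beat 2 (L): throw ball3 h=7 -> lands@9:R; in-air after throw: [b1@5:R b2@6:L b3@9:R]
Beat 3 (R): throw ball4 h=5 -> lands@8:L; in-air after throw: [b1@5:R b2@6:L b4@8:L b3@9:R]
Beat 4 (L): throw ball5 h=3 -> lands@7:R; in-air after throw: [b1@5:R b2@6:L b5@7:R b4@8:L b3@9:R]
Beat 5 (R): throw ball1 h=5 -> lands@10:L; in-air after throw: [b2@6:L b5@7:R b4@8:L b3@9:R b1@10:L]
Beat 6 (L): throw ball2 h=5 -> lands@11:R; in-air after throw: [b5@7:R b4@8:L b3@9:R b1@10:L b2@11:R]
Beat 7 (R): throw ball5 h=7 -> lands@14:L; in-air after throw: [b4@8:L b3@9:R b1@10:L b2@11:R b5@14:L]
Beat 8 (L): throw ball4 h=5 -> lands@13:R; in-air after throw: [b3@9:R b1@10:L b2@11:R b4@13:R b5@14:L]
Beat 9 (R): throw ball3 h=3 -> lands@12:L; in-air after throw: [b1@10:L b2@11:R b3@12:L b4@13:R b5@14:L]
Beat 10 (L): throw ball1 h=5 -> lands@15:R; in-air after throw: [b2@11:R b3@12:L b4@13:R b5@14:L b1@15:R]
Beat 11 (R): throw ball2 h=5 -> lands@16:L; in-air after throw: [b3@12:L b4@13:R b5@14:L b1@15:R b2@16:L]
Ball 2: thrown@1 h=5 -> first land @6; rethrown@6 h=5 -> second land @11

Answer: 6 11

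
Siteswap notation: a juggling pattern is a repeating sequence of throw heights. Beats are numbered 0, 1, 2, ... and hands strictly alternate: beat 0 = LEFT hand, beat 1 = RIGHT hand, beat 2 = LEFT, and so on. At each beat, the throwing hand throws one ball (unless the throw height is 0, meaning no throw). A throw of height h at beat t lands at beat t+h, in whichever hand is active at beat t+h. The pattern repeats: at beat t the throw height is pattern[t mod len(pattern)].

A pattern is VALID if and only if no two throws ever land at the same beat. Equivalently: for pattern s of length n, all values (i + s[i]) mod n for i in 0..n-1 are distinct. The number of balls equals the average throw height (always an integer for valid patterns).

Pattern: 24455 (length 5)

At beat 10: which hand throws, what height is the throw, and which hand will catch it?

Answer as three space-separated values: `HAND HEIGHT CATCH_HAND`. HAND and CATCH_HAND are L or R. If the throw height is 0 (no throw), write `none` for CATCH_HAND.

Beat 10: 10 mod 2 = 0, so hand = L
Throw height = pattern[10 mod 5] = pattern[0] = 2
Lands at beat 10+2=12, 12 mod 2 = 0, so catch hand = L

Answer: L 2 L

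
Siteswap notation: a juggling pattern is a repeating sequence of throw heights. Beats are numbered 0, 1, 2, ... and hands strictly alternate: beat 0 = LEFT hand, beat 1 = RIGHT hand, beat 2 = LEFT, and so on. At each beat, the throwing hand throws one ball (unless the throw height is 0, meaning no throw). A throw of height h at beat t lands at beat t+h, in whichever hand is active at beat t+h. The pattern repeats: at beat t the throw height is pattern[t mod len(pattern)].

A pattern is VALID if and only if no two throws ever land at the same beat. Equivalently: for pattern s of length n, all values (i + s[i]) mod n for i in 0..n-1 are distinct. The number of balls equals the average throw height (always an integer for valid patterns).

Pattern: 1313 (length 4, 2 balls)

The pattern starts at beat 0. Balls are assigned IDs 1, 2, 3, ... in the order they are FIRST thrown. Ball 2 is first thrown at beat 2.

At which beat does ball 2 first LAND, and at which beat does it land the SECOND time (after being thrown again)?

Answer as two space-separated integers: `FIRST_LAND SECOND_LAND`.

Beat 0 (L): throw ball1 h=1 -> lands@1:R; in-air after throw: [b1@1:R]
Beat 1 (R): throw ball1 h=3 -> lands@4:L; in-air after throw: [b1@4:L]
Beat 2 (L): throw ball2 h=1 -> lands@3:R; in-air after throw: [b2@3:R b1@4:L]
Beat 3 (R): throw ball2 h=3 -> lands@6:L; in-air after throw: [b1@4:L b2@6:L]
Beat 4 (L): throw ball1 h=1 -> lands@5:R; in-air after throw: [b1@5:R b2@6:L]
Beat 5 (R): throw ball1 h=3 -> lands@8:L; in-air after throw: [b2@6:L b1@8:L]
Beat 6 (L): throw ball2 h=1 -> lands@7:R; in-air after throw: [b2@7:R b1@8:L]
Ball 2: thrown@2 h=1 -> first land @3; rethrown@3 h=3 -> second land @6

Answer: 3 6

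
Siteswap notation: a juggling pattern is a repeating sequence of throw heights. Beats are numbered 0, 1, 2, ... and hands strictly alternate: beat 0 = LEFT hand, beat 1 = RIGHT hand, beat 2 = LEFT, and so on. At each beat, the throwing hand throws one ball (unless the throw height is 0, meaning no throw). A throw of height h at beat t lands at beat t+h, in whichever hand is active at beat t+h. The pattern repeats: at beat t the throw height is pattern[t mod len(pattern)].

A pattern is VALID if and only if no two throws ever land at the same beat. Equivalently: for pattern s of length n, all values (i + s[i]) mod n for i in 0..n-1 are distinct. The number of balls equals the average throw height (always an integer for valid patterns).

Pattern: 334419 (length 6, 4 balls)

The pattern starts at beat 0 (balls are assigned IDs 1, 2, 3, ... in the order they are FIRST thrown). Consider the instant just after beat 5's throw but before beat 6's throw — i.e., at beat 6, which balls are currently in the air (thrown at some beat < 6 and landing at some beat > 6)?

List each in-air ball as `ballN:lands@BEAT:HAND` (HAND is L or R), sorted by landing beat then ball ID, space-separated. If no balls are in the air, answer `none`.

Beat 0 (L): throw ball1 h=3 -> lands@3:R; in-air after throw: [b1@3:R]
Beat 1 (R): throw ball2 h=3 -> lands@4:L; in-air after throw: [b1@3:R b2@4:L]
Beat 2 (L): throw ball3 h=4 -> lands@6:L; in-air after throw: [b1@3:R b2@4:L b3@6:L]
Beat 3 (R): throw ball1 h=4 -> lands@7:R; in-air after throw: [b2@4:L b3@6:L b1@7:R]
Beat 4 (L): throw ball2 h=1 -> lands@5:R; in-air after throw: [b2@5:R b3@6:L b1@7:R]
Beat 5 (R): throw ball2 h=9 -> lands@14:L; in-air after throw: [b3@6:L b1@7:R b2@14:L]
Beat 6 (L): throw ball3 h=3 -> lands@9:R; in-air after throw: [b1@7:R b3@9:R b2@14:L]

Answer: ball1:lands@7:R ball2:lands@14:L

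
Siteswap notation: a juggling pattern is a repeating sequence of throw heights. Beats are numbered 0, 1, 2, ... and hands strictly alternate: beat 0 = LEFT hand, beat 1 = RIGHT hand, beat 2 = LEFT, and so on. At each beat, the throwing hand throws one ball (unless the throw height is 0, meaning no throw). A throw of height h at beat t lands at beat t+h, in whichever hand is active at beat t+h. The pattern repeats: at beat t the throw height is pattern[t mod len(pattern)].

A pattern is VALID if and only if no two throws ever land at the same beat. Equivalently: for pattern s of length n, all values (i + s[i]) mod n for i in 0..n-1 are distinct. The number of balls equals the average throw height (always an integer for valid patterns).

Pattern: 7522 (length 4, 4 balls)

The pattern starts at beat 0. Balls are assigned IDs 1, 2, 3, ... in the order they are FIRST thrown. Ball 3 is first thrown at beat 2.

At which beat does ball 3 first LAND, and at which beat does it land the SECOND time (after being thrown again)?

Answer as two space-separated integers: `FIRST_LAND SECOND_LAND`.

Answer: 4 11

Derivation:
Beat 0 (L): throw ball1 h=7 -> lands@7:R; in-air after throw: [b1@7:R]
Beat 1 (R): throw ball2 h=5 -> lands@6:L; in-air after throw: [b2@6:L b1@7:R]
Beat 2 (L): throw ball3 h=2 -> lands@4:L; in-air after throw: [b3@4:L b2@6:L b1@7:R]
Beat 3 (R): throw ball4 h=2 -> lands@5:R; in-air after throw: [b3@4:L b4@5:R b2@6:L b1@7:R]
Beat 4 (L): throw ball3 h=7 -> lands@11:R; in-air after throw: [b4@5:R b2@6:L b1@7:R b3@11:R]
Beat 5 (R): throw ball4 h=5 -> lands@10:L; in-air after throw: [b2@6:L b1@7:R b4@10:L b3@11:R]
Beat 6 (L): throw ball2 h=2 -> lands@8:L; in-air after throw: [b1@7:R b2@8:L b4@10:L b3@11:R]
Beat 7 (R): throw ball1 h=2 -> lands@9:R; in-air after throw: [b2@8:L b1@9:R b4@10:L b3@11:R]
Beat 8 (L): throw ball2 h=7 -> lands@15:R; in-air after throw: [b1@9:R b4@10:L b3@11:R b2@15:R]
Beat 9 (R): throw ball1 h=5 -> lands@14:L; in-air after throw: [b4@10:L b3@11:R b1@14:L b2@15:R]
Beat 10 (L): throw ball4 h=2 -> lands@12:L; in-air after throw: [b3@11:R b4@12:L b1@14:L b2@15:R]
Beat 11 (R): throw ball3 h=2 -> lands@13:R; in-air after throw: [b4@12:L b3@13:R b1@14:L b2@15:R]
Ball 3: thrown@2 h=2 -> first land @4; rethrown@4 h=7 -> second land @11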